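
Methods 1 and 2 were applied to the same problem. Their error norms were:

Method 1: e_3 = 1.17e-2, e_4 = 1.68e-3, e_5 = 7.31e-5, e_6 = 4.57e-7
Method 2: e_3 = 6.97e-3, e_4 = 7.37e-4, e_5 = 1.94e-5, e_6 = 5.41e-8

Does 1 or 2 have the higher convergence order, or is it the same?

Method 1: p ≈ ln(4.57e-7/7.31e-5)/ln(7.31e-5/1.68e-3) ≈ 1.62.
Method 2: p ≈ ln(5.41e-8/1.94e-5)/ln(1.94e-5/7.37e-4) ≈ 1.62.
Both orders ≈ 1.6 — effectively the same.

same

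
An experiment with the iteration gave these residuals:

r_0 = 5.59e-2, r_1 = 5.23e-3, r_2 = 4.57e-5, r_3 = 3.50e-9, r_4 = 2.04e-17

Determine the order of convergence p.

Consecutive ratios: r_4/r_3 = 2.04e-17/3.50e-9 = 5.82857e-09, r_3/r_2 = 3.50e-9/4.57e-5 = 7.65864e-05.
p ≈ ln(5.82857e-09)/ln(7.65864e-05) = -18.9605/-9.4771 ≈ 2.00.
So the convergence is quadratic (order 2).

2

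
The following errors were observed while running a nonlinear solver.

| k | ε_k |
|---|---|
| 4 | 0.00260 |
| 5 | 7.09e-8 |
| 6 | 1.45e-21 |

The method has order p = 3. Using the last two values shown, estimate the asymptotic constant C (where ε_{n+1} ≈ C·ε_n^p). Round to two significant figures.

C ≈ ε_6 / ε_5^3
  = 1.45e-21 / (7.09e-8)^3
  = 1.45e-21 / 3.56401e-22 ≈ 4.0685

4.1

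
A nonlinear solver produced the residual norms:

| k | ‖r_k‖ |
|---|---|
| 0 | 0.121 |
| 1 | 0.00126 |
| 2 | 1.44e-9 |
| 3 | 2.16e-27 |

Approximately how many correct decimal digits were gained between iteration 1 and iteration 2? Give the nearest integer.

Digits gained ≈ log₁₀(‖r_1‖/‖r_2‖) = log₁₀(0.00126/1.44e-9) = log₁₀(875000) ≈ 5.942.

6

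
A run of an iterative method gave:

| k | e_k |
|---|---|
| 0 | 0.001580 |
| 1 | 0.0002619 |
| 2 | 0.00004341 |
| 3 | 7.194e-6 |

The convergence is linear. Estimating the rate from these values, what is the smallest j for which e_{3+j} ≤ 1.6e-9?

5

Rate ρ ≈ e_3/e_2 = 7.194e-6/0.00004341 = 0.1657.
After j more steps, e_{3+j} ≈ 7.194e-6·ρ^j; need ρ^j ≤ 1.6e-9/7.194e-6 = 0.000222408.
j ≥ ln(0.000222408)/ln(0.1657) = -8.4110/-1.79758 = 4.679.
So 5 more iterations are needed.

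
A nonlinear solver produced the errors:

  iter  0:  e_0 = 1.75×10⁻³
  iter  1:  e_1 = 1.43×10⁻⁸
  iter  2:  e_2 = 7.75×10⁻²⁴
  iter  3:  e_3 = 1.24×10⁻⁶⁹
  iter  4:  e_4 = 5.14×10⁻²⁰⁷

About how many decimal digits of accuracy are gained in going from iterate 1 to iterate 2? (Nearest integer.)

15

Digits gained ≈ log₁₀(e_1/e_2) = log₁₀(1.43×10⁻⁸/7.75×10⁻²⁴) = log₁₀(1.84516e+15) ≈ 15.266.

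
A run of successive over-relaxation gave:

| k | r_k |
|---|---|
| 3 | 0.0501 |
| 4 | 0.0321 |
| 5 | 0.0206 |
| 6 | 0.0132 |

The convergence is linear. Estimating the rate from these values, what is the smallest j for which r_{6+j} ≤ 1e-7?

Rate ρ ≈ r_6/r_5 = 0.0132/0.0206 = 0.6408.
After j more steps, r_{6+j} ≈ 0.0132·ρ^j; need ρ^j ≤ 1e-7/0.0132 = 7.57576e-06.
j ≥ ln(7.57576e-06)/ln(0.6408) = -11.7906/-0.44504 = 26.493.
So 27 more iterations are needed.

27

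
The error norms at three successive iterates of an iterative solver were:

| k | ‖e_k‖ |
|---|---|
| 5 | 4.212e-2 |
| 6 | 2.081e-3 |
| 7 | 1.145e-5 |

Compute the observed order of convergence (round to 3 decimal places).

p ≈ ln(‖e_7‖/‖e_6‖) / ln(‖e_6‖/‖e_5‖)
  = ln(1.145e-5/2.081e-3) / ln(2.081e-3/4.212e-2)
  = ln(0.00550216) / ln(0.0494065)
  = -5.202615 / -3.007673 ≈ 1.729781

1.730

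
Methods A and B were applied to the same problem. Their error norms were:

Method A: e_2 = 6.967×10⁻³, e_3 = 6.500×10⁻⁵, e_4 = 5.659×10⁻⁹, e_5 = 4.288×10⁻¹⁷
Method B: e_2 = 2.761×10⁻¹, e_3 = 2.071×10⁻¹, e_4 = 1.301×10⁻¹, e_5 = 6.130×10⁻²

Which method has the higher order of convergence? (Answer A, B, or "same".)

Method A: p ≈ ln(4.288×10⁻¹⁷/5.659×10⁻⁹)/ln(5.659×10⁻⁹/6.500×10⁻⁵) ≈ 2.00.
Method B: p ≈ ln(6.130×10⁻²/1.301×10⁻¹)/ln(1.301×10⁻¹/2.071×10⁻¹) ≈ 1.62.
Method A has the higher order (≈2.0 vs ≈1.6).

A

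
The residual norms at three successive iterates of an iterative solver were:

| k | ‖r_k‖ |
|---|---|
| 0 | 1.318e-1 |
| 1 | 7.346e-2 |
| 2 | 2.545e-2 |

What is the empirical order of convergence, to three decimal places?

p ≈ ln(‖r_2‖/‖r_1‖) / ln(‖r_1‖/‖r_0‖)
  = ln(2.545e-2/7.346e-2) / ln(7.346e-2/1.318e-1)
  = ln(0.346447) / ln(0.55736)
  = -1.060025 / -0.584544 ≈ 1.813422

1.813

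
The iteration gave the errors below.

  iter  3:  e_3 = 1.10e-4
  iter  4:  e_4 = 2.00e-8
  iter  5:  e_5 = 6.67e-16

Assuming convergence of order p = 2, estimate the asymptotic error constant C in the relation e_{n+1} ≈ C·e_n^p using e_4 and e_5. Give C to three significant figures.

1.67

C ≈ e_5 / e_4^2
  = 6.67e-16 / (2.00e-8)^2
  = 6.67e-16 / 4e-16 ≈ 1.6675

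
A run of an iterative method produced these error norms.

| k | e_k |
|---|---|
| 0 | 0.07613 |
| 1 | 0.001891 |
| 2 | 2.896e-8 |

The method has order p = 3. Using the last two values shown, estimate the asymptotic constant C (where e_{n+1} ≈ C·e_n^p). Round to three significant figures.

C ≈ e_2 / e_1^3
  = 2.896e-8 / (0.001891)^3
  = 2.896e-8 / 6.76199e-09 ≈ 4.2828

4.28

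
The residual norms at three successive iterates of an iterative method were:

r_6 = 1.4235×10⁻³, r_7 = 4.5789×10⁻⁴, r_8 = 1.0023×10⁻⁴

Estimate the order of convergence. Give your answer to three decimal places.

p ≈ ln(r_8/r_7) / ln(r_7/r_6)
  = ln(1.0023×10⁻⁴/4.5789×10⁻⁴) / ln(4.5789×10⁻⁴/1.4235×10⁻³)
  = ln(0.218895) / ln(0.321665)
  = -1.519163 / -1.134245 ≈ 1.339361

1.339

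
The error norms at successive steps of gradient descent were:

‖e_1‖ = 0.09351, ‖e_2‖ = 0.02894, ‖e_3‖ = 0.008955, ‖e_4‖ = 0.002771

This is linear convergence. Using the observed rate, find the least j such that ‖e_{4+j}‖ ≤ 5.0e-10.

14

Rate ρ ≈ ‖e_4‖/‖e_3‖ = 0.002771/0.008955 = 0.3094.
After j more steps, ‖e_{4+j}‖ ≈ 0.002771·ρ^j; need ρ^j ≤ 5.0e-10/0.002771 = 1.8044e-07.
j ≥ ln(1.8044e-07)/ln(0.3094) = -15.5279/-1.17312 = 13.236.
So 14 more iterations are needed.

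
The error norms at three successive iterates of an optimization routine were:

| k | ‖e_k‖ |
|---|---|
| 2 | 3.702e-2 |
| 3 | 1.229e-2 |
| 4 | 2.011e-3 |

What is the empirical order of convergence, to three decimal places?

p ≈ ln(‖e_4‖/‖e_3‖) / ln(‖e_3‖/‖e_2‖)
  = ln(2.011e-3/1.229e-2) / ln(1.229e-2/3.702e-2)
  = ln(0.163629) / ln(0.331983)
  = -1.810154 / -1.102672 ≈ 1.641607

1.642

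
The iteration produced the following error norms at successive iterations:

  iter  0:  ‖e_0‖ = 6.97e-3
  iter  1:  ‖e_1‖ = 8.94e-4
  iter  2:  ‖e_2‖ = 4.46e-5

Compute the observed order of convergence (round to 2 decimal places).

p ≈ ln(‖e_2‖/‖e_1‖) / ln(‖e_1‖/‖e_0‖)
  = ln(4.46e-5/8.94e-4) / ln(8.94e-4/6.97e-3)
  = ln(0.0498881) / ln(0.128264)
  = -2.99797 / -2.05366 ≈ 1.45982

1.46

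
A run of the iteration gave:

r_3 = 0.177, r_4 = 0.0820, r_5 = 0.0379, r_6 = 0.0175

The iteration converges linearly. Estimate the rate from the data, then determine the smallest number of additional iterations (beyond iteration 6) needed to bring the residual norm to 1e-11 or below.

28

Rate ρ ≈ r_6/r_5 = 0.0175/0.0379 = 0.4617.
After j more steps, r_{6+j} ≈ 0.0175·ρ^j; need ρ^j ≤ 1e-11/0.0175 = 5.71429e-10.
j ≥ ln(5.71429e-10)/ln(0.4617) = -21.2829/-0.77284 = 27.539.
So 28 more iterations are needed.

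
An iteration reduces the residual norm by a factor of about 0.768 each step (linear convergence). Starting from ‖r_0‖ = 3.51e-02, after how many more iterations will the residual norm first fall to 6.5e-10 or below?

After k steps, ‖r_k‖ ≈ 3.51e-02·0.768^k.
Need 0.768^k ≤ 6.5e-10/3.51e-02 = 1.85185e-08.
k ≥ ln(1.85185e-08)/ln(0.768) = -17.8045/-0.26397 = 67.449.
Smallest integer k = 68.

68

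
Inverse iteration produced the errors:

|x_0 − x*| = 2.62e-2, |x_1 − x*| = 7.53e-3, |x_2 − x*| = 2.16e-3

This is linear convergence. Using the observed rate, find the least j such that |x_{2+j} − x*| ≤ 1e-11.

Rate ρ ≈ |x_2 − x*|/|x_1 − x*| = 2.16e-3/7.53e-3 = 0.2869.
After j more steps, |x_{2+j} − x*| ≈ 2.16e-3·ρ^j; need ρ^j ≤ 1e-11/2.16e-3 = 4.62963e-09.
j ≥ ln(4.62963e-09)/ln(0.2869) = -19.1908/-1.24862 = 15.370.
So 16 more iterations are needed.

16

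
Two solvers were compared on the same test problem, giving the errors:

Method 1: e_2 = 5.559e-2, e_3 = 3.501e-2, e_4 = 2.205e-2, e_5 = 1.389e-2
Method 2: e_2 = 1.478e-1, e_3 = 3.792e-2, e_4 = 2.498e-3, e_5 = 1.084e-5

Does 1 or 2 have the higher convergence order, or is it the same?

2

Method 1: p ≈ ln(1.389e-2/2.205e-2)/ln(2.205e-2/3.501e-2) ≈ 1.00.
Method 2: p ≈ ln(1.084e-5/2.498e-3)/ln(2.498e-3/3.792e-2) ≈ 2.00.
Method 2 has the higher order (≈2.0 vs ≈1.0).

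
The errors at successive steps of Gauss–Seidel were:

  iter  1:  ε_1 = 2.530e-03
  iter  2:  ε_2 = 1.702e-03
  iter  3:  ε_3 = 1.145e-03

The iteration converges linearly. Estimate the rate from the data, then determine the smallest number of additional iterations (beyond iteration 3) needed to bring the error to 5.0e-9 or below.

32

Rate ρ ≈ ε_3/ε_2 = 1.145e-03/1.702e-03 = 0.6727.
After j more steps, ε_{3+j} ≈ 1.145e-03·ρ^j; need ρ^j ≤ 5.0e-9/1.145e-03 = 4.36681e-06.
j ≥ ln(4.36681e-06)/ln(0.6727) = -12.3415/-0.39646 = 31.129.
So 32 more iterations are needed.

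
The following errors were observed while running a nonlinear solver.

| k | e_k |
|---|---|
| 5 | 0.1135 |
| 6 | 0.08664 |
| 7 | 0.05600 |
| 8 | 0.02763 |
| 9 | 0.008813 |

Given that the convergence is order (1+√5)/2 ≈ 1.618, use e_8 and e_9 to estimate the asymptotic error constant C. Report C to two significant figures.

C ≈ e_9 / e_8^1.618
  = 0.008813 / (0.02763)^1.618
  = 0.008813 / 0.00300714 ≈ 2.9307

2.9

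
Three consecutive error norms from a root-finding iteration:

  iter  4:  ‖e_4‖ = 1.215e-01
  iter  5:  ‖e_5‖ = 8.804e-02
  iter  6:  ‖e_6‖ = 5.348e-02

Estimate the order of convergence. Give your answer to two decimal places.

1.55

p ≈ ln(‖e_6‖/‖e_5‖) / ln(‖e_5‖/‖e_4‖)
  = ln(5.348e-02/8.804e-02) / ln(8.804e-02/1.215e-01)
  = ln(0.607451) / ln(0.724609)
  = -0.49848 / -0.32212 ≈ 1.54750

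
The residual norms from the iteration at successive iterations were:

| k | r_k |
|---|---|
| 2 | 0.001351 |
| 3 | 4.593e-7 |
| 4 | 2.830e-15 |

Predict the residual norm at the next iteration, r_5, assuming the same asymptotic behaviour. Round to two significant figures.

First estimate the order: p ≈ ln(r_4/r_3) / ln(r_3/r_2) = ln(2.830e-15/4.593e-7)/ln(4.593e-7/0.001351) = ln(6.16155e-09)/ln(0.00033997) ≈ 2.3671.
Then r_5 ≈ r_4·(r_4/r_3)^p = 2.830e-15·(6.16155e-09)^2.3671 = 2.830e-15·3.676e-20 ≈ 1.04e-34.

1.0e-34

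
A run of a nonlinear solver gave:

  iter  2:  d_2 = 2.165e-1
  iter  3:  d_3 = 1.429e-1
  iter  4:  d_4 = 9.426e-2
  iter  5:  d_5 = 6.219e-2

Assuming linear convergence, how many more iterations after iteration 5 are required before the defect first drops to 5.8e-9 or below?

Rate ρ ≈ d_5/d_4 = 6.219e-2/9.426e-2 = 0.6598.
After j more steps, d_{5+j} ≈ 6.219e-2·ρ^j; need ρ^j ≤ 5.8e-9/6.219e-2 = 9.32626e-08.
j ≥ ln(9.32626e-08)/ln(0.6598) = -16.1878/-0.41582 = 38.930.
So 39 more iterations are needed.

39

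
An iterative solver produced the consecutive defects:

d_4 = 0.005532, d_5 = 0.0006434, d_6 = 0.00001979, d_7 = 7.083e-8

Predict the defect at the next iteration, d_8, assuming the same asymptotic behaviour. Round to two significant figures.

7.8e-12

First estimate the order: p ≈ ln(d_7/d_6) / ln(d_6/d_5) = ln(7.083e-8/0.00001979)/ln(0.00001979/0.0006434) = ln(0.00357908)/ln(0.0307585) ≈ 1.6178.
Then d_8 ≈ d_7·(d_7/d_6)^p = 7.083e-8·(0.00357908)^1.6178 = 7.083e-8·0.000110279 ≈ 7.811e-12.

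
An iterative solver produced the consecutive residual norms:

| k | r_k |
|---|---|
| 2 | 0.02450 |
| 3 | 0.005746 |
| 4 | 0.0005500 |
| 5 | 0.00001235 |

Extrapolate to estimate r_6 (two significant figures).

2.7e-8

First estimate the order: p ≈ ln(r_5/r_4) / ln(r_4/r_3) = ln(0.00001235/0.0005500)/ln(0.0005500/0.005746) = ln(0.0224545)/ln(0.0957188) ≈ 1.6180.
Then r_6 ≈ r_5·(r_5/r_4)^p = 0.00001235·(0.0224545)^1.6180 = 0.00001235·0.00214985 ≈ 2.655e-08.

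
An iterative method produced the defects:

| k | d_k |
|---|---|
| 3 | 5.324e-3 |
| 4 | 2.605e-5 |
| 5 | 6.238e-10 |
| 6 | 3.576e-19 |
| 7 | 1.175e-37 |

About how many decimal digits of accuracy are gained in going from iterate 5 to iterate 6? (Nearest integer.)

9

Digits gained ≈ log₁₀(d_5/d_6) = log₁₀(6.238e-10/3.576e-19) = log₁₀(1.74441e+09) ≈ 9.242.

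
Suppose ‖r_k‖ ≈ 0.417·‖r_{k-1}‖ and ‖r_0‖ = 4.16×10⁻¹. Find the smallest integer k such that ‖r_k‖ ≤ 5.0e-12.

After k steps, ‖r_k‖ ≈ 4.16×10⁻¹·0.417^k.
Need 0.417^k ≤ 5.0e-12/4.16×10⁻¹ = 1.20192e-11.
k ≥ ln(1.20192e-11)/ln(0.417) = -25.1445/-0.87467 = 28.747.
Smallest integer k = 29.

29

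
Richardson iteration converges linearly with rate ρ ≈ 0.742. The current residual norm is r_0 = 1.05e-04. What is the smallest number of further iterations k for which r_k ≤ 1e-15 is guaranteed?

After k steps, r_k ≈ 1.05e-04·0.742^k.
Need 0.742^k ≤ 1e-15/1.05e-04 = 9.52381e-12.
k ≥ ln(9.52381e-12)/ln(0.742) = -25.3772/-0.29841 = 85.041.
Smallest integer k = 86.

86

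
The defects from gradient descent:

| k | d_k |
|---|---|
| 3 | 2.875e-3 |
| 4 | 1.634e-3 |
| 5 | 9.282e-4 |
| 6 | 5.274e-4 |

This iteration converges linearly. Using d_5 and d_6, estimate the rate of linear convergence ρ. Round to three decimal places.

ρ ≈ d_6/d_5 = 5.274e-4/9.282e-4 = 0.56820

0.568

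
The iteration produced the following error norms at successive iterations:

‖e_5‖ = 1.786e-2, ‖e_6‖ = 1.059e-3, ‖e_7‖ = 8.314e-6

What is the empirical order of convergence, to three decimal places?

1.716

p ≈ ln(‖e_7‖/‖e_6‖) / ln(‖e_6‖/‖e_5‖)
  = ln(8.314e-6/1.059e-3) / ln(1.059e-3/1.786e-2)
  = ln(0.0078508) / ln(0.0592945)
  = -4.847140 / -2.825239 ≈ 1.715657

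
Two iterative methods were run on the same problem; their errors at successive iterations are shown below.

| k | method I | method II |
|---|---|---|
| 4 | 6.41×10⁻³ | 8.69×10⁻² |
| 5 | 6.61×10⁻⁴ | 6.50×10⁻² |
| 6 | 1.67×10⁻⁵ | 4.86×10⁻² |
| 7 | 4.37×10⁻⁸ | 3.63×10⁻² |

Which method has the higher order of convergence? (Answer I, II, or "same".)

I

Method I: p ≈ ln(4.37×10⁻⁸/1.67×10⁻⁵)/ln(1.67×10⁻⁵/6.61×10⁻⁴) ≈ 1.62.
Method II: p ≈ ln(3.63×10⁻²/4.86×10⁻²)/ln(4.86×10⁻²/6.50×10⁻²) ≈ 1.00.
Method I has the higher order (≈1.6 vs ≈1.0).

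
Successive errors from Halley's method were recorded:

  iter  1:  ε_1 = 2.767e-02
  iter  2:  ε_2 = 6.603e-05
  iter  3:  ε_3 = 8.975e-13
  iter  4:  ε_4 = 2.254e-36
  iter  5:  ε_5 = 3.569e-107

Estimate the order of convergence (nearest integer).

3

Consecutive ratios: ε_5/ε_4 = 3.569e-107/2.254e-36 = 1.58341e-71, ε_4/ε_3 = 2.254e-36/8.975e-13 = 2.51142e-24.
p ≈ ln(1.58341e-71)/ln(2.51142e-24) = -163.0240/-54.3412 ≈ 3.00.
So the convergence is cubic (order 3).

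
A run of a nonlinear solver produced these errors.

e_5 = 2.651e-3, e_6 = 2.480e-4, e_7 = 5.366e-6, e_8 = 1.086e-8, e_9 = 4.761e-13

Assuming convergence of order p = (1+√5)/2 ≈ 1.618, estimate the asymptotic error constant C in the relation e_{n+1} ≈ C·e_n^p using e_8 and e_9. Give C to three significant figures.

3.66

C ≈ e_9 / e_8^1.618
  = 4.761e-13 / (1.086e-8)^1.618
  = 4.761e-13 / 1.30009e-13 ≈ 3.6621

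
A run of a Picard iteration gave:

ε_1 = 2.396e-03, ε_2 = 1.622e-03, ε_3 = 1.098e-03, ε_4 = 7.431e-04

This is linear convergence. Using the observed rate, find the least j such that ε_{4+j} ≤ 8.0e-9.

30

Rate ρ ≈ ε_4/ε_3 = 7.431e-04/1.098e-03 = 0.6768.
After j more steps, ε_{4+j} ≈ 7.431e-04·ρ^j; need ρ^j ≤ 8.0e-9/7.431e-04 = 1.07657e-05.
j ≥ ln(1.07657e-05)/ln(0.6768) = -11.4391/-0.39038 = 29.302.
So 30 more iterations are needed.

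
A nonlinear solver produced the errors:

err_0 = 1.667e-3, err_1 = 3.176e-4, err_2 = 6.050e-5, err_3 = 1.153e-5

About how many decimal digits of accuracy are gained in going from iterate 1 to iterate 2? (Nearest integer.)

1

Digits gained ≈ log₁₀(err_1/err_2) = log₁₀(3.176e-4/6.050e-5) = log₁₀(5.24959) ≈ 0.720.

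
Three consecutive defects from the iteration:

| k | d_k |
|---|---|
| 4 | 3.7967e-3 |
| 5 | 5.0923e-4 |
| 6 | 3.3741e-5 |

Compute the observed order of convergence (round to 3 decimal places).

1.351

p ≈ ln(d_6/d_5) / ln(d_5/d_4)
  = ln(3.3741e-5/5.0923e-4) / ln(5.0923e-4/3.7967e-3)
  = ln(0.0662589) / ln(0.134124)
  = -2.714185 / -2.008991 ≈ 1.351019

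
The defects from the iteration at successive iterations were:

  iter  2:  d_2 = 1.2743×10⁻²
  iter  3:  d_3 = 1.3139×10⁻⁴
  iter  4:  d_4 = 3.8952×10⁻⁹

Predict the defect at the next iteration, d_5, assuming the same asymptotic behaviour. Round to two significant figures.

First estimate the order: p ≈ ln(d_4/d_3) / ln(d_3/d_2) = ln(3.8952×10⁻⁹/1.3139×10⁻⁴)/ln(1.3139×10⁻⁴/1.2743×10⁻²) = ln(2.96461e-05)/ln(0.0103108) ≈ 2.2792.
Then d_5 ≈ d_4·(d_4/d_3)^p = 3.8952×10⁻⁹·(2.96461e-05)^2.2792 = 3.8952×10⁻⁹·4.78309e-11 ≈ 1.863e-19.

1.9e-19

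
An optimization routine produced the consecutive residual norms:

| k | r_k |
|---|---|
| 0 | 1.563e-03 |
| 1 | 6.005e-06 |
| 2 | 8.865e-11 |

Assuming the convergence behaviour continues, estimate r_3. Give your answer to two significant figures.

First estimate the order: p ≈ ln(r_2/r_1) / ln(r_1/r_0) = ln(8.865e-11/6.005e-06)/ln(6.005e-06/1.563e-03) = ln(1.47627e-05)/ln(0.00384197) ≈ 2.0000.
Then r_3 ≈ r_2·(r_2/r_1)^p = 8.865e-11·(1.47627e-05)^2.0000 = 8.865e-11·2.17937e-10 ≈ 1.932e-20.

1.9e-20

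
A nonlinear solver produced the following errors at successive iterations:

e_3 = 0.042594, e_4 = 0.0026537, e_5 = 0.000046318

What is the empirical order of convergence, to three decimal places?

1.458

p ≈ ln(e_5/e_4) / ln(e_4/e_3)
  = ln(0.000046318/0.0026537) / ln(0.0026537/0.042594)
  = ln(0.0174541) / ln(0.0623022)
  = -4.048181 / -2.775759 ≈ 1.458405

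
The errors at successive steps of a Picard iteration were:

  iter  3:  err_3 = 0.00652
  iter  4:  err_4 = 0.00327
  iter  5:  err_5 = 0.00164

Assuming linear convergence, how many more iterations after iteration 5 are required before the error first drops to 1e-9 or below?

Rate ρ ≈ err_5/err_4 = 0.00164/0.00327 = 0.5015.
After j more steps, err_{5+j} ≈ 0.00164·ρ^j; need ρ^j ≤ 1e-9/0.00164 = 6.09756e-07.
j ≥ ln(6.09756e-07)/ln(0.5015) = -14.3102/-0.69015 = 20.735.
So 21 more iterations are needed.

21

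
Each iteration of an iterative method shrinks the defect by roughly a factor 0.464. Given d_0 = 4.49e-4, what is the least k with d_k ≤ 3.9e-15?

After k steps, d_k ≈ 4.49e-4·0.464^k.
Need 0.464^k ≤ 3.9e-15/4.49e-4 = 8.68597e-12.
k ≥ ln(8.68597e-12)/ln(0.464) = -25.4693/-0.76787 = 33.169.
Smallest integer k = 34.

34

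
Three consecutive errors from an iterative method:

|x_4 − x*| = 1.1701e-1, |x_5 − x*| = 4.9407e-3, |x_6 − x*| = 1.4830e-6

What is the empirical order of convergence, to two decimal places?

2.56

p ≈ ln(|x_6 − x*|/|x_5 − x*|) / ln(|x_5 − x*|/|x_4 − x*|)
  = ln(1.4830e-6/4.9407e-3) / ln(4.9407e-3/1.1701e-1)
  = ln(0.00030016) / ln(0.0422246)
  = -8.11119 / -3.16475 ≈ 2.56298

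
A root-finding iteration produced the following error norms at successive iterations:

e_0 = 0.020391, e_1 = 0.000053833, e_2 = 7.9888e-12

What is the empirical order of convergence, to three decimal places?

2.648

p ≈ ln(e_2/e_1) / ln(e_1/e_0)
  = ln(7.9888e-12/0.000053833) / ln(0.000053833/0.020391)
  = ln(1.484e-07) / ln(0.00264004)
  = -15.723355 / -5.936961 ≈ 2.648384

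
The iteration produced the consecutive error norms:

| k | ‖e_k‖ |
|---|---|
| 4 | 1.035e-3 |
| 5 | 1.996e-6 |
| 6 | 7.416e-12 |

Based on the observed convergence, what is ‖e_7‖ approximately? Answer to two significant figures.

First estimate the order: p ≈ ln(‖e_6‖/‖e_5‖) / ln(‖e_5‖/‖e_4‖) = ln(7.416e-12/1.996e-6)/ln(1.996e-6/1.035e-3) = ln(3.71543e-06)/ln(0.0019285) ≈ 2.0002.
Then ‖e_7‖ ≈ ‖e_6‖·(‖e_6‖/‖e_5‖)^p = 7.416e-12·(3.71543e-06)^2.0002 = 7.416e-12·1.37699e-11 ≈ 1.021e-22.

1.0e-22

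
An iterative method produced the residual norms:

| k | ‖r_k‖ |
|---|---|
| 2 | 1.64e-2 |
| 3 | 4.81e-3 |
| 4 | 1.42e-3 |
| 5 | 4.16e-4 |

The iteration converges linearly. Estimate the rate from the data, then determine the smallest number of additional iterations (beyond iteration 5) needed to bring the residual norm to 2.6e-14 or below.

Rate ρ ≈ ‖r_5‖/‖r_4‖ = 4.16e-4/1.42e-3 = 0.2930.
After j more steps, ‖r_{5+j}‖ ≈ 4.16e-4·ρ^j; need ρ^j ≤ 2.6e-14/4.16e-4 = 6.25e-11.
j ≥ ln(6.25e-11)/ln(0.2930) = -23.4959/-1.22758 = 19.140.
So 20 more iterations are needed.

20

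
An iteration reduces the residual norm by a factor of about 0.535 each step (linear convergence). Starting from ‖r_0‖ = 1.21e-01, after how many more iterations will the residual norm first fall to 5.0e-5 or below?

After k steps, ‖r_k‖ ≈ 1.21e-01·0.535^k.
Need 0.535^k ≤ 5.0e-5/1.21e-01 = 0.000413223.
k ≥ ln(0.000413223)/ln(0.535) = -7.7915/-0.62549 = 12.457.
Smallest integer k = 13.

13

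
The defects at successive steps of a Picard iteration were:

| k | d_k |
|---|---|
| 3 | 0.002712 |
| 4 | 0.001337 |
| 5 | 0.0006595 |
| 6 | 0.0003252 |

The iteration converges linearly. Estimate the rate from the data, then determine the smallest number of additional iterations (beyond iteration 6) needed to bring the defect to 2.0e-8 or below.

Rate ρ ≈ d_6/d_5 = 0.0003252/0.0006595 = 0.4931.
After j more steps, d_{6+j} ≈ 0.0003252·ρ^j; need ρ^j ≤ 2.0e-8/0.0003252 = 6.15006e-05.
j ≥ ln(6.15006e-05)/ln(0.4931) = -9.6965/-0.70704 = 13.714.
So 14 more iterations are needed.

14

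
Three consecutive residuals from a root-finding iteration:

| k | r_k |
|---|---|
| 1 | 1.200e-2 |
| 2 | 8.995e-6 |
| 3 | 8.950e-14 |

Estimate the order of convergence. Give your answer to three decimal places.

p ≈ ln(r_3/r_2) / ln(r_2/r_1)
  = ln(8.950e-14/8.995e-6) / ln(8.995e-6/1.200e-2)
  = ln(9.94997e-09) / ln(0.000749583)
  = -18.425696 / -7.195994 ≈ 2.560549

2.561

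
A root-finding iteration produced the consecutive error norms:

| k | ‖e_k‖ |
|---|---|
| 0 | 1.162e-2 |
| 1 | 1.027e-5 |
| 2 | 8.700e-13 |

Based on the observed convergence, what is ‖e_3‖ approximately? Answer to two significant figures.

First estimate the order: p ≈ ln(‖e_2‖/‖e_1‖) / ln(‖e_1‖/‖e_0‖) = ln(8.700e-13/1.027e-5)/ln(1.027e-5/1.162e-2) = ln(8.47128e-08)/ln(0.000883821) ≈ 2.3159.
Then ‖e_3‖ ≈ ‖e_2‖·(‖e_2‖/‖e_1‖)^p = 8.700e-13·(8.47128e-08)^2.3159 = 8.700e-13·4.18637e-17 ≈ 3.642e-29.

3.6e-29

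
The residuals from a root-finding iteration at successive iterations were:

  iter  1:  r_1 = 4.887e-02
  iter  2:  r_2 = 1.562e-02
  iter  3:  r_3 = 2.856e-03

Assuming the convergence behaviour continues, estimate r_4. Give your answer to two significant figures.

2.3e-4

First estimate the order: p ≈ ln(r_3/r_2) / ln(r_2/r_1) = ln(2.856e-03/1.562e-02)/ln(1.562e-02/4.887e-02) = ln(0.182843)/ln(0.319623) ≈ 1.4897.
Then r_4 ≈ r_3·(r_3/r_2)^p = 2.856e-03·(0.182843)^1.4897 = 2.856e-03·0.0795643 ≈ 0.0002272.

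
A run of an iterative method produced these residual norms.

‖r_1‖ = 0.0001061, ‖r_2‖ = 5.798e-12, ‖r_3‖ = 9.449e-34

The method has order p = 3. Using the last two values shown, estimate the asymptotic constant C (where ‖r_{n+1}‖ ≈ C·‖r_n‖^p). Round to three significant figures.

C ≈ ‖r_3‖ / ‖r_2‖^3
  = 9.449e-34 / (5.798e-12)^3
  = 9.449e-34 / 1.9491e-34 ≈ 4.8479

4.85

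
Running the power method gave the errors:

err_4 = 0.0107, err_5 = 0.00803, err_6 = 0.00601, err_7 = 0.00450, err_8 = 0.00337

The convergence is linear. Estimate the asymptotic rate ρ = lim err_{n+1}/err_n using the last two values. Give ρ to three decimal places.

0.749

ρ ≈ err_8/err_7 = 0.00337/0.00450 = 0.74889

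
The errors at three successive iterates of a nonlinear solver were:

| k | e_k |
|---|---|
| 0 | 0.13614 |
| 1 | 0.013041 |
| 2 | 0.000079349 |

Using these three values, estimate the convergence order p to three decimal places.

p ≈ ln(e_2/e_1) / ln(e_1/e_0)
  = ln(0.000079349/0.013041) / ln(0.013041/0.13614)
  = ln(0.00608458) / ln(0.0957911)
  = -5.101998 / -2.345586 ≈ 2.175149

2.175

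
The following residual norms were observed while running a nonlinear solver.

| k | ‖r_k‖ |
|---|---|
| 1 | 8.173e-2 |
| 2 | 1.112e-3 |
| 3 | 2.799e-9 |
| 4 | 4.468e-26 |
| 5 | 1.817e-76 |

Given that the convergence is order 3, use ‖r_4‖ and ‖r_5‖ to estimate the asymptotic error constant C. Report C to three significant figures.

2.04

C ≈ ‖r_5‖ / ‖r_4‖^3
  = 1.817e-76 / (4.468e-26)^3
  = 1.817e-76 / 8.91948e-77 ≈ 2.0371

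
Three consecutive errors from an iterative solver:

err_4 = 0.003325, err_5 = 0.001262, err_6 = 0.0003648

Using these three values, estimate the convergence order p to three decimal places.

1.281

p ≈ ln(err_6/err_5) / ln(err_5/err_4)
  = ln(0.0003648/0.001262) / ln(0.001262/0.003325)
  = ln(0.289065) / ln(0.379549)
  = -1.241104 / -0.968772 ≈ 1.281111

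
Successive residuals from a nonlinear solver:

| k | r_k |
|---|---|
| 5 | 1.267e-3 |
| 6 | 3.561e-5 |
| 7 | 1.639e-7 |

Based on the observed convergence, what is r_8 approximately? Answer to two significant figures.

First estimate the order: p ≈ ln(r_7/r_6) / ln(r_6/r_5) = ln(1.639e-7/3.561e-5)/ln(3.561e-5/1.267e-3) = ln(0.00460264)/ln(0.0281058) ≈ 1.5066.
Then r_8 ≈ r_7·(r_7/r_6)^p = 1.639e-7·(0.00460264)^1.5066 = 1.639e-7·0.000301361 ≈ 4.939e-11.

4.9e-11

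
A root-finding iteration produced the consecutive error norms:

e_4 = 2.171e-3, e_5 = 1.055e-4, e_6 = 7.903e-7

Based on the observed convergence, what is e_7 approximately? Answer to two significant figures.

2.9e-10

First estimate the order: p ≈ ln(e_6/e_5) / ln(e_5/e_4) = ln(7.903e-7/1.055e-4)/ln(1.055e-4/2.171e-3) = ln(0.007491)/ln(0.0485951) ≈ 1.6183.
Then e_7 ≈ e_6·(e_6/e_5)^p = 7.903e-7·(0.007491)^1.6183 = 7.903e-7·0.000363386 ≈ 2.872e-10.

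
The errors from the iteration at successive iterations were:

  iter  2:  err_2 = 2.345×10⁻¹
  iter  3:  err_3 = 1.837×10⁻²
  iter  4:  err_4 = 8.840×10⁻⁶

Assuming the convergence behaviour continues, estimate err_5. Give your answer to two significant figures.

9.9e-16

First estimate the order: p ≈ ln(err_4/err_3) / ln(err_3/err_2) = ln(8.840×10⁻⁶/1.837×10⁻²)/ln(1.837×10⁻²/2.345×10⁻¹) = ln(0.000481219)/ln(0.0783369) ≈ 2.9996.
Then err_5 ≈ err_4·(err_4/err_3)^p = 8.840×10⁻⁶·(0.000481219)^2.9996 = 8.840×10⁻⁶·1.11778e-10 ≈ 9.881e-16.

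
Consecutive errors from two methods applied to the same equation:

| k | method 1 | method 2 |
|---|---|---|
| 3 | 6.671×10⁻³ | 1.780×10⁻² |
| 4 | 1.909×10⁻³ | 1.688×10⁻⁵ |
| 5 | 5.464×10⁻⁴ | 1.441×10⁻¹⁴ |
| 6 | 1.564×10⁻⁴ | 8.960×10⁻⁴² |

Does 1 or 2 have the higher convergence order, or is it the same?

2

Method 1: p ≈ ln(1.564×10⁻⁴/5.464×10⁻⁴)/ln(5.464×10⁻⁴/1.909×10⁻³) ≈ 1.00.
Method 2: p ≈ ln(8.960×10⁻⁴²/1.441×10⁻¹⁴)/ln(1.441×10⁻¹⁴/1.688×10⁻⁵) ≈ 3.00.
Method 2 has the higher order (≈3.0 vs ≈1.0).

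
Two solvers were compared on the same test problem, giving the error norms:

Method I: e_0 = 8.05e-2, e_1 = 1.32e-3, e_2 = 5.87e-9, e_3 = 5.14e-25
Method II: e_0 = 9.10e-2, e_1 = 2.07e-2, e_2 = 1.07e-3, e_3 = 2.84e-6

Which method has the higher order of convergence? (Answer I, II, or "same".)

I

Method I: p ≈ ln(5.14e-25/5.87e-9)/ln(5.87e-9/1.32e-3) ≈ 3.00.
Method II: p ≈ ln(2.84e-6/1.07e-3)/ln(1.07e-3/2.07e-2) ≈ 2.00.
Method I has the higher order (≈3.0 vs ≈2.0).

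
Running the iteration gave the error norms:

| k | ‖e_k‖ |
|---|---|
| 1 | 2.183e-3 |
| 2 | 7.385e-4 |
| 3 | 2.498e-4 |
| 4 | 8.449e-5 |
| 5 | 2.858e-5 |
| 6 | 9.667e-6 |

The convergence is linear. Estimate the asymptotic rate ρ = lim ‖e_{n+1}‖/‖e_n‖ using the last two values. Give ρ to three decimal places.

ρ ≈ ‖e_6‖/‖e_5‖ = 9.667e-6/2.858e-5 = 0.33824

0.338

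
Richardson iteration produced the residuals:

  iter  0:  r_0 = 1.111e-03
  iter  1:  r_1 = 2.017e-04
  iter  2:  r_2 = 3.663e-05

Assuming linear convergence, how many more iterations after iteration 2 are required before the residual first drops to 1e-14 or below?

13

Rate ρ ≈ r_2/r_1 = 3.663e-05/2.017e-04 = 0.1816.
After j more steps, r_{2+j} ≈ 3.663e-05·ρ^j; need ρ^j ≤ 1e-14/3.663e-05 = 2.73e-10.
j ≥ ln(2.73e-10)/ln(0.1816) = -22.0215/-1.70595 = 12.909.
So 13 more iterations are needed.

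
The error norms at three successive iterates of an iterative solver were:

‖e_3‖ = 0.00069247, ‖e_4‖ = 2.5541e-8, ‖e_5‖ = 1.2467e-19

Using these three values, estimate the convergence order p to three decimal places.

p ≈ ln(‖e_5‖/‖e_4‖) / ln(‖e_4‖/‖e_3‖)
  = ln(1.2467e-19/2.5541e-8) / ln(2.5541e-8/0.00069247)
  = ln(4.88117e-12) / ln(3.68839e-05)
  = -26.045636 / -10.207735 ≈ 2.551559

2.552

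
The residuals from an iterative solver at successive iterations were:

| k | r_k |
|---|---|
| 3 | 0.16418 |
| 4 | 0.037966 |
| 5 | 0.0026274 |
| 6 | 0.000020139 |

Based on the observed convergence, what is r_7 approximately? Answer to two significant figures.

First estimate the order: p ≈ ln(r_6/r_5) / ln(r_5/r_4) = ln(0.000020139/0.0026274)/ln(0.0026274/0.037966) = ln(0.00766499)/ln(0.069204) ≈ 1.8239.
Then r_7 ≈ r_6·(r_6/r_5)^p = 0.000020139·(0.00766499)^1.8239 = 0.000020139·0.000138535 ≈ 2.79e-09.

2.8e-9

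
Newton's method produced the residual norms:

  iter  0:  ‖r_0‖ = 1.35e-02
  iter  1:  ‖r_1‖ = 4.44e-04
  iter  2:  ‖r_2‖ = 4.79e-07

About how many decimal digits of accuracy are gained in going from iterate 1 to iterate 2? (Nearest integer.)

3

Digits gained ≈ log₁₀(‖r_1‖/‖r_2‖) = log₁₀(4.44e-04/4.79e-07) = log₁₀(926.931) ≈ 2.967.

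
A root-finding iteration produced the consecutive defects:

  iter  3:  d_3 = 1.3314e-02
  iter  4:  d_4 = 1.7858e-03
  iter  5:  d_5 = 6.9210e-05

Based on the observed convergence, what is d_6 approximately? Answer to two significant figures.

First estimate the order: p ≈ ln(d_5/d_4) / ln(d_4/d_3) = ln(6.9210e-05/1.7858e-03)/ln(1.7858e-03/1.3314e-02) = ln(0.0387557)/ln(0.134129) ≈ 1.6180.
Then d_6 ≈ d_5·(d_5/d_4)^p = 6.9210e-05·(0.0387557)^1.6180 = 6.9210e-05·0.00519909 ≈ 3.598e-07.

3.6e-7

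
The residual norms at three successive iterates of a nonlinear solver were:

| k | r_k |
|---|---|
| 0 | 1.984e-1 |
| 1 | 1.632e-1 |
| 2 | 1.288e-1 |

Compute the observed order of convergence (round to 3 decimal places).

p ≈ ln(r_2/r_1) / ln(r_1/r_0)
  = ln(1.288e-1/1.632e-1) / ln(1.632e-1/1.984e-1)
  = ln(0.789216) / ln(0.822581)
  = -0.236715 / -0.195308 ≈ 1.212009

1.212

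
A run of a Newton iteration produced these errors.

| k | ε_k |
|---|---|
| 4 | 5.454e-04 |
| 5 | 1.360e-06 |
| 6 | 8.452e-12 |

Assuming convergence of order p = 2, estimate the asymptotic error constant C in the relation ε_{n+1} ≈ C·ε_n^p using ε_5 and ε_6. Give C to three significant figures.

C ≈ ε_6 / ε_5^2
  = 8.452e-12 / (1.360e-06)^2
  = 8.452e-12 / 1.8496e-12 ≈ 4.5696

4.57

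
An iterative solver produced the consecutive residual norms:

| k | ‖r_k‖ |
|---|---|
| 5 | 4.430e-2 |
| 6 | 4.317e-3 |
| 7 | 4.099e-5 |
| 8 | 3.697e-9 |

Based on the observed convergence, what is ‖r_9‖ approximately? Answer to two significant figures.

3.0e-17

First estimate the order: p ≈ ln(‖r_8‖/‖r_7‖) / ln(‖r_7‖/‖r_6‖) = ln(3.697e-9/4.099e-5)/ln(4.099e-5/4.317e-3) = ln(9.01927e-05)/ln(0.00949502) ≈ 1.9999.
Then ‖r_9‖ ≈ ‖r_8‖·(‖r_8‖/‖r_7‖)^p = 3.697e-9·(9.01927e-05)^1.9999 = 3.697e-9·8.1423e-09 ≈ 3.01e-17.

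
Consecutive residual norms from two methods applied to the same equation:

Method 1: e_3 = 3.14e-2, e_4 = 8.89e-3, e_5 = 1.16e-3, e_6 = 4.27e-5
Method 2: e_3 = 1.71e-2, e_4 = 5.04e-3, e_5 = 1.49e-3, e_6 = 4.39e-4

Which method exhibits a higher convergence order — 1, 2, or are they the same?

1

Method 1: p ≈ ln(4.27e-5/1.16e-3)/ln(1.16e-3/8.89e-3) ≈ 1.62.
Method 2: p ≈ ln(4.39e-4/1.49e-3)/ln(1.49e-3/5.04e-3) ≈ 1.00.
Method 1 has the higher order (≈1.6 vs ≈1.0).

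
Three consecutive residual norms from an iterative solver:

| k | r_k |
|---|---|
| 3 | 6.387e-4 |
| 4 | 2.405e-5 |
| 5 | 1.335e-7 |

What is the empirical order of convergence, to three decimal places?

p ≈ ln(r_5/r_4) / ln(r_4/r_3)
  = ln(1.335e-7/2.405e-5) / ln(2.405e-5/6.387e-4)
  = ln(0.00555094) / ln(0.0376546)
  = -5.193788 / -3.279300 ≈ 1.583810

1.584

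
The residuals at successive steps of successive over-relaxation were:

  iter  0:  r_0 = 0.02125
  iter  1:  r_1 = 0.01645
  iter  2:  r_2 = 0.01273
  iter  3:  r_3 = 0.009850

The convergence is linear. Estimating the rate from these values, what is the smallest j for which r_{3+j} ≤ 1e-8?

54

Rate ρ ≈ r_3/r_2 = 0.009850/0.01273 = 0.7738.
After j more steps, r_{3+j} ≈ 0.009850·ρ^j; need ρ^j ≤ 1e-8/0.009850 = 1.01523e-06.
j ≥ ln(1.01523e-06)/ln(0.7738) = -13.8004/-0.25644 = 53.815.
So 54 more iterations are needed.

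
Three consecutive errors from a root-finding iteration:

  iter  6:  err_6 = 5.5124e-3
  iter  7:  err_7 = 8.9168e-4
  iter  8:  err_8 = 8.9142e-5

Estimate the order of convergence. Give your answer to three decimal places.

1.264

p ≈ ln(err_8/err_7) / ln(err_7/err_6)
  = ln(8.9142e-5/8.9168e-4) / ln(8.9168e-4/5.5124e-3)
  = ln(0.0999708) / ln(0.161759)
  = -2.302877 / -1.821648 ≈ 1.264172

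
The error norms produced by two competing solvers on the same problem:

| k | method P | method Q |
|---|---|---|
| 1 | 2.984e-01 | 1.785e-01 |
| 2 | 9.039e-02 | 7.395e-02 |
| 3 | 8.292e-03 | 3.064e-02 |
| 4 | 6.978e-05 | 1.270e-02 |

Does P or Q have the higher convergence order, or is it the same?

Method P: p ≈ ln(6.978e-05/8.292e-03)/ln(8.292e-03/9.039e-02) ≈ 2.00.
Method Q: p ≈ ln(1.270e-02/3.064e-02)/ln(3.064e-02/7.395e-02) ≈ 1.00.
Method P has the higher order (≈2.0 vs ≈1.0).

P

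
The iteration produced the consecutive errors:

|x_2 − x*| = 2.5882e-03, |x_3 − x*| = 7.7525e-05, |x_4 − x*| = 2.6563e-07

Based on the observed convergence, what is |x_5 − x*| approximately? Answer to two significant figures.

First estimate the order: p ≈ ln(|x_4 − x*|/|x_3 − x*|) / ln(|x_3 − x*|/|x_2 − x*|) = ln(2.6563e-07/7.7525e-05)/ln(7.7525e-05/2.5882e-03) = ln(0.00342638)/ln(0.0299532) ≈ 1.6180.
Then |x_5 − x*| ≈ |x_4 − x*|·(|x_4 − x*|/|x_3 − x*|)^p = 2.6563e-07·(0.00342638)^1.6180 = 2.6563e-07·0.000102651 ≈ 2.727e-11.

2.7e-11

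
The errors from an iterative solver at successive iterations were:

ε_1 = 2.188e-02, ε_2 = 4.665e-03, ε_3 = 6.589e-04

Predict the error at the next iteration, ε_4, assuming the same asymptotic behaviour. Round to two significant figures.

First estimate the order: p ≈ ln(ε_3/ε_2) / ln(ε_2/ε_1) = ln(6.589e-04/4.665e-03)/ln(4.665e-03/2.188e-02) = ln(0.141243)/ln(0.213208) ≈ 1.2664.
Then ε_4 ≈ ε_3·(ε_3/ε_2)^p = 6.589e-04·(0.141243)^1.2664 = 6.589e-04·0.0838529 ≈ 5.525e-05.

5.5e-5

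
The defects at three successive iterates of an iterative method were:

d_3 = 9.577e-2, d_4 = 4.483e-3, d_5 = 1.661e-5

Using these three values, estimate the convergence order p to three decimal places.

1.828

p ≈ ln(d_5/d_4) / ln(d_4/d_3)
  = ln(1.661e-5/4.483e-3) / ln(4.483e-3/9.577e-2)
  = ln(0.00370511) / ln(0.0468101)
  = -5.598042 / -3.061656 ≈ 1.828436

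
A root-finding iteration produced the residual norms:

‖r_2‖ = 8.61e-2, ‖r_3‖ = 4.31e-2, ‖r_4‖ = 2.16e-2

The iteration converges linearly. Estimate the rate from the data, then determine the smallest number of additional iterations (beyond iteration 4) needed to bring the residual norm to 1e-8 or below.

Rate ρ ≈ ‖r_4‖/‖r_3‖ = 2.16e-2/4.31e-2 = 0.5012.
After j more steps, ‖r_{4+j}‖ ≈ 2.16e-2·ρ^j; need ρ^j ≤ 1e-8/2.16e-2 = 4.62963e-07.
j ≥ ln(4.62963e-07)/ln(0.5012) = -14.5856/-0.69075 = 21.116.
So 22 more iterations are needed.

22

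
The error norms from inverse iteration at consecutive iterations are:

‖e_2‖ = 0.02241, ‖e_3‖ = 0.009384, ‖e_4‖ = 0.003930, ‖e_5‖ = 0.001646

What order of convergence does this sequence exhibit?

1

Consecutive ratios: ‖e_5‖/‖e_4‖ = 0.001646/0.003930 = 0.41883, ‖e_4‖/‖e_3‖ = 0.003930/0.009384 = 0.418798.
p ≈ ln(0.41883)/ln(0.418798) = -0.8703/-0.8704 ≈ 1.00.
So the convergence is linear (order 1).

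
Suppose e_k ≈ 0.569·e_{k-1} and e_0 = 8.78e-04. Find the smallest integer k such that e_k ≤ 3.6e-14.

After k steps, e_k ≈ 8.78e-04·0.569^k.
Need 0.569^k ≤ 3.6e-14/8.78e-04 = 4.10023e-11.
k ≥ ln(4.10023e-11)/ln(0.569) = -23.9174/-0.56387 = 42.417.
Smallest integer k = 43.

43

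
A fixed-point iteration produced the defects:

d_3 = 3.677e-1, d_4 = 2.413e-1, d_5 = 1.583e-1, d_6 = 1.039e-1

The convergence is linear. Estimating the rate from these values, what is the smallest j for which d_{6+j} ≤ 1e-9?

44

Rate ρ ≈ d_6/d_5 = 1.039e-1/1.583e-1 = 0.6563.
After j more steps, d_{6+j} ≈ 1.039e-1·ρ^j; need ρ^j ≤ 1e-9/1.039e-1 = 9.62464e-09.
j ≥ ln(9.62464e-09)/ln(0.6563) = -18.4589/-0.42114 = 43.831.
So 44 more iterations are needed.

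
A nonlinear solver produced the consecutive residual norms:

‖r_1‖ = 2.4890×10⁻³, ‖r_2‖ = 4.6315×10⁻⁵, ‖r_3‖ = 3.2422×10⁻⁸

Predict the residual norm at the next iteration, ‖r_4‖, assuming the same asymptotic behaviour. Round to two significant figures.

First estimate the order: p ≈ ln(‖r_3‖/‖r_2‖) / ln(‖r_2‖/‖r_1‖) = ln(3.2422×10⁻⁸/4.6315×10⁻⁵)/ln(4.6315×10⁻⁵/2.4890×10⁻³) = ln(0.000700032)/ln(0.0186079) ≈ 1.8233.
Then ‖r_4‖ ≈ ‖r_3‖·(‖r_3‖/‖r_2‖)^p = 3.2422×10⁻⁸·(0.000700032)^1.8233 = 3.2422×10⁻⁸·1.7689e-06 ≈ 5.735e-14.

5.7e-14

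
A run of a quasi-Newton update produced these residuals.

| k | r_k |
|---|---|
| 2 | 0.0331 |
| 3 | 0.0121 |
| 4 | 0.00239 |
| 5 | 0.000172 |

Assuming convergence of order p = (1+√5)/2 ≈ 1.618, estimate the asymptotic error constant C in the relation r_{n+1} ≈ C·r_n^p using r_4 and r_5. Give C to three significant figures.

3.00

C ≈ r_5 / r_4^1.618
  = 0.000172 / (0.00239)^1.618
  = 0.000172 / 5.73123e-05 ≈ 3.0011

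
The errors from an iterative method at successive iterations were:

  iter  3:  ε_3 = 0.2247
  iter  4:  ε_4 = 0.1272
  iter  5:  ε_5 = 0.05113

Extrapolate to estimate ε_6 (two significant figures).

1.2e-2

First estimate the order: p ≈ ln(ε_5/ε_4) / ln(ε_4/ε_3) = ln(0.05113/0.1272)/ln(0.1272/0.2247) = ln(0.401965)/ln(0.566088) ≈ 1.6017.
Then ε_6 ≈ ε_5·(ε_5/ε_4)^p = 0.05113·(0.401965)^1.6017 = 0.05113·0.232289 ≈ 0.01188.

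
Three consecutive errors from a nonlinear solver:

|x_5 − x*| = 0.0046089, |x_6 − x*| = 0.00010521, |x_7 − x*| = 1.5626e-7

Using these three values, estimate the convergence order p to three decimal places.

p ≈ ln(|x_7 − x*|/|x_6 − x*|) / ln(|x_6 − x*|/|x_5 − x*|)
  = ln(1.5626e-7/0.00010521) / ln(0.00010521/0.0046089)
  = ln(0.00148522) / ln(0.0228276)
  = -6.512192 / -3.779785 ≈ 1.722900

1.723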